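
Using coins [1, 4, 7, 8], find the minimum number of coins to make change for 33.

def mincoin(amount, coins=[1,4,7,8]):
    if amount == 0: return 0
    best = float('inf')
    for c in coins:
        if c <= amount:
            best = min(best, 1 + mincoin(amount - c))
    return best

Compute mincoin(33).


Building up with DP:
mincoin(0) = 0
mincoin(1) = min(1+mincoin(0)=1+0=1) = 1
mincoin(2) = min(1+mincoin(1)=1+1=2) = 2
mincoin(3) = min(1+mincoin(2)=1+2=3) = 3
mincoin(4) = min(1+mincoin(3)=1+3=4, 1+mincoin(0)=1+0=1) = 1
mincoin(5) = min(1+mincoin(4)=1+1=2, 1+mincoin(1)=1+1=2) = 2
mincoin(6) = min(1+mincoin(5)=1+2=3, 1+mincoin(2)=1+2=3) = 3
mincoin(7) = min(1+mincoin(6)=1+3=4, 1+mincoin(3)=1+3=4, 1+mincoin(0)=1+0=1) = 1
mincoin(8) = min(1+mincoin(7)=1+1=2, 1+mincoin(4)=1+1=2, 1+mincoin(1)=1+1=2, 1+mincoin(0)=1+0=1) = 1
mincoin(9) = min(1+mincoin(8)=1+1=2, 1+mincoin(5)=1+2=3, 1+mincoin(2)=1+2=3, 1+mincoin(1)=1+1=2) = 2
mincoin(10) = min(1+mincoin(9)=1+2=3, 1+mincoin(6)=1+3=4, 1+mincoin(3)=1+3=4, 1+mincoin(2)=1+2=3) = 3
mincoin(11) = min(1+mincoin(10)=1+3=4, 1+mincoin(7)=1+1=2, 1+mincoin(4)=1+1=2, 1+mincoin(3)=1+3=4) = 2
mincoin(12) = min(1+mincoin(11)=1+2=3, 1+mincoin(8)=1+1=2, 1+mincoin(5)=1+2=3, 1+mincoin(4)=1+1=2) = 2
mincoin(13) = min(1+mincoin(12)=1+2=3, 1+mincoin(9)=1+2=3, 1+mincoin(6)=1+3=4, 1+mincoin(5)=1+2=3) = 3
mincoin(14) = min(1+mincoin(13)=1+3=4, 1+mincoin(10)=1+3=4, 1+mincoin(7)=1+1=2, 1+mincoin(6)=1+3=4) = 2
mincoin(15) = min(1+mincoin(14)=1+2=3, 1+mincoin(11)=1+2=3, 1+mincoin(8)=1+1=2, 1+mincoin(7)=1+1=2) = 2
mincoin(16) = min(1+mincoin(15)=1+2=3, 1+mincoin(12)=1+2=3, 1+mincoin(9)=1+2=3, 1+mincoin(8)=1+1=2) = 2
mincoin(17) = min(1+mincoin(16)=1+2=3, 1+mincoin(13)=1+3=4, 1+mincoin(10)=1+3=4, 1+mincoin(9)=1+2=3) = 3
mincoin(18) = min(1+mincoin(17)=1+3=4, 1+mincoin(14)=1+2=3, 1+mincoin(11)=1+2=3, 1+mincoin(10)=1+3=4) = 3
mincoin(19) = min(1+mincoin(18)=1+3=4, 1+mincoin(15)=1+2=3, 1+mincoin(12)=1+2=3, 1+mincoin(11)=1+2=3) = 3
mincoin(20) = min(1+mincoin(19)=1+3=4, 1+mincoin(16)=1+2=3, 1+mincoin(13)=1+3=4, 1+mincoin(12)=1+2=3) = 3
mincoin(21) = min(1+mincoin(20)=1+3=4, 1+mincoin(17)=1+3=4, 1+mincoin(14)=1+2=3, 1+mincoin(13)=1+3=4) = 3
mincoin(22) = min(1+mincoin(21)=1+3=4, 1+mincoin(18)=1+3=4, 1+mincoin(15)=1+2=3, 1+mincoin(14)=1+2=3) = 3
mincoin(23) = min(1+mincoin(22)=1+3=4, 1+mincoin(19)=1+3=4, 1+mincoin(16)=1+2=3, 1+mincoin(15)=1+2=3) = 3
mincoin(24) = min(1+mincoin(23)=1+3=4, 1+mincoin(20)=1+3=4, 1+mincoin(17)=1+3=4, 1+mincoin(16)=1+2=3) = 3
mincoin(25) = min(1+mincoin(24)=1+3=4, 1+mincoin(21)=1+3=4, 1+mincoin(18)=1+3=4, 1+mincoin(17)=1+3=4) = 4
mincoin(26) = min(1+mincoin(25)=1+4=5, 1+mincoin(22)=1+3=4, 1+mincoin(19)=1+3=4, 1+mincoin(18)=1+3=4) = 4
mincoin(27) = min(1+mincoin(26)=1+4=5, 1+mincoin(23)=1+3=4, 1+mincoin(20)=1+3=4, 1+mincoin(19)=1+3=4) = 4
mincoin(28) = min(1+mincoin(27)=1+4=5, 1+mincoin(24)=1+3=4, 1+mincoin(21)=1+3=4, 1+mincoin(20)=1+3=4) = 4
mincoin(29) = min(1+mincoin(28)=1+4=5, 1+mincoin(25)=1+4=5, 1+mincoin(22)=1+3=4, 1+mincoin(21)=1+3=4) = 4
mincoin(30) = min(1+mincoin(29)=1+4=5, 1+mincoin(26)=1+4=5, 1+mincoin(23)=1+3=4, 1+mincoin(22)=1+3=4) = 4
mincoin(31) = min(1+mincoin(30)=1+4=5, 1+mincoin(27)=1+4=5, 1+mincoin(24)=1+3=4, 1+mincoin(23)=1+3=4) = 4
mincoin(32) = min(1+mincoin(31)=1+4=5, 1+mincoin(28)=1+4=5, 1+mincoin(25)=1+4=5, 1+mincoin(24)=1+3=4) = 4
mincoin(33) = min(1+mincoin(32)=1+4=5, 1+mincoin(29)=1+4=5, 1+mincoin(26)=1+4=5, 1+mincoin(25)=1+4=5) = 5

5


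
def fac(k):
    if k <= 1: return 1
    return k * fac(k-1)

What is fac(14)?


fac(14)
= 14 * fac(13)
= 14 * 13 * fac(12)
= 14 * 13 * 12 * fac(11)
= 14 * 13 * 12 * 11 * fac(10)
= 14 * 13 * 12 * 11 * 10 * fac(9)
= 14 * 13 * 12 * 11 * 10 * 9 * fac(8)
= 14 * 13 * 12 * 11 * 10 * 9 * 8 * fac(7)
= 14 * 13 * 12 * 11 * 10 * 9 * 8 * 7 * fac(6)
= 14 * 13 * 12 * 11 * 10 * 9 * 8 * 7 * 6 * fac(5)
= 14 * 13 * 12 * 11 * 10 * 9 * 8 * 7 * 6 * 5 * fac(4)
= 14 * 13 * 12 * 11 * 10 * 9 * 8 * 7 * 6 * 5 * 4 * fac(3)
= 14 * 13 * 12 * 11 * 10 * 9 * 8 * 7 * 6 * 5 * 4 * 3 * fac(2)
= 14 * 13 * 12 * 11 * 10 * 9 * 8 * 7 * 6 * 5 * 4 * 3 * 2 * fac(1)
= 14 * 13 * 12 * 11 * 10 * 9 * 8 * 7 * 6 * 5 * 4 * 3 * 2 * 1
= 87178291200

87178291200


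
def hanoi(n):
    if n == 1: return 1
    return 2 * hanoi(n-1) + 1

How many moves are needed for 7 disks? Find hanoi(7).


hanoi(7) = 2 * hanoi(6) + 1
hanoi(6) = 2 * hanoi(5) + 1
hanoi(5) = 2 * hanoi(4) + 1
hanoi(4) = 2 * hanoi(3) + 1
hanoi(3) = 2 * hanoi(2) + 1
hanoi(2) = 2 * hanoi(1) + 1
hanoi(1) = 1  (base case)
hanoi(2) = 2 * 1 + 1 = 3
hanoi(3) = 2 * 3 + 1 = 7
hanoi(4) = 2 * 7 + 1 = 15
hanoi(5) = 2 * 15 + 1 = 31
hanoi(6) = 2 * 31 + 1 = 63
hanoi(7) = 2 * 63 + 1 = 127

127


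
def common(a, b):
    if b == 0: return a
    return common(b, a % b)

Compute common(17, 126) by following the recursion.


common(17, 126) = common(126, 17)
common(126, 17) = common(17, 7)
common(17, 7) = common(7, 3)
common(7, 3) = common(3, 1)
common(3, 1) = common(1, 0)
common(1, 0) = 1  (base case)

1


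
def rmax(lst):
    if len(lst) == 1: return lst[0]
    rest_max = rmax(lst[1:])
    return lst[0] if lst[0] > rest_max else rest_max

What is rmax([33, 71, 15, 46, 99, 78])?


rmax([33, 71, 15, 46, 99, 78]): compare 33 with rmax([71, 15, 46, 99, 78])
rmax([71, 15, 46, 99, 78]): compare 71 with rmax([15, 46, 99, 78])
rmax([15, 46, 99, 78]): compare 15 with rmax([46, 99, 78])
rmax([46, 99, 78]): compare 46 with rmax([99, 78])
rmax([99, 78]): compare 99 with rmax([78])
rmax([78]) = 78  (base case)
Compare 99 with 78 -> 99
Compare 46 with 99 -> 99
Compare 15 with 99 -> 99
Compare 71 with 99 -> 99
Compare 33 with 99 -> 99

99


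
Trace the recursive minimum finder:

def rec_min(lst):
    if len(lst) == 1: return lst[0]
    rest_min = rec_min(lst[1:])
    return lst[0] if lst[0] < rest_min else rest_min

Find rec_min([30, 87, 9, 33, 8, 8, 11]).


rec_min([30, 87, 9, 33, 8, 8, 11]): compare 30 with rec_min([87, 9, 33, 8, 8, 11])
rec_min([87, 9, 33, 8, 8, 11]): compare 87 with rec_min([9, 33, 8, 8, 11])
rec_min([9, 33, 8, 8, 11]): compare 9 with rec_min([33, 8, 8, 11])
rec_min([33, 8, 8, 11]): compare 33 with rec_min([8, 8, 11])
rec_min([8, 8, 11]): compare 8 with rec_min([8, 11])
rec_min([8, 11]): compare 8 with rec_min([11])
rec_min([11]) = 11  (base case)
Compare 8 with 11 -> 8
Compare 8 with 8 -> 8
Compare 33 with 8 -> 8
Compare 9 with 8 -> 8
Compare 87 with 8 -> 8
Compare 30 with 8 -> 8

8


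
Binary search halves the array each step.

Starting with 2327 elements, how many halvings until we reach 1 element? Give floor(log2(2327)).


2327 / 2 = 1163
1163 / 2 = 581
581 / 2 = 290
290 / 2 = 145
145 / 2 = 72
72 / 2 = 36
36 / 2 = 18
18 / 2 = 9
9 / 2 = 4
4 / 2 = 2
2 / 2 = 1
Reached 1 after 11 halvings

11


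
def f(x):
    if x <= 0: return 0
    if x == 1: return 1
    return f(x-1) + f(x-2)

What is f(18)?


Computing f(18) bottom-up:
f(0) = 0
f(1) = 1
f(2) = f(1) + f(0) = 1 + 0 = 1
f(3) = f(2) + f(1) = 1 + 1 = 2
f(4) = f(3) + f(2) = 2 + 1 = 3
f(5) = f(4) + f(3) = 3 + 2 = 5
f(6) = f(5) + f(4) = 5 + 3 = 8
f(7) = f(6) + f(5) = 8 + 5 = 13
f(8) = f(7) + f(6) = 13 + 8 = 21
f(9) = f(8) + f(7) = 21 + 13 = 34
f(10) = f(9) + f(8) = 34 + 21 = 55
f(11) = f(10) + f(9) = 55 + 34 = 89
f(12) = f(11) + f(10) = 89 + 55 = 144
f(13) = f(12) + f(11) = 144 + 89 = 233
f(14) = f(13) + f(12) = 233 + 144 = 377
f(15) = f(14) + f(13) = 377 + 233 = 610
f(16) = f(15) + f(14) = 610 + 377 = 987
f(17) = f(16) + f(15) = 987 + 610 = 1597
f(18) = f(17) + f(16) = 1597 + 987 = 2584

2584


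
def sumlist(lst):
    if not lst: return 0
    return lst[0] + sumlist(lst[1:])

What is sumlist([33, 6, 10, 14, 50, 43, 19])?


sumlist([33, 6, 10, 14, 50, 43, 19]) = 33 + sumlist([6, 10, 14, 50, 43, 19])
sumlist([6, 10, 14, 50, 43, 19]) = 6 + sumlist([10, 14, 50, 43, 19])
sumlist([10, 14, 50, 43, 19]) = 10 + sumlist([14, 50, 43, 19])
sumlist([14, 50, 43, 19]) = 14 + sumlist([50, 43, 19])
sumlist([50, 43, 19]) = 50 + sumlist([43, 19])
sumlist([43, 19]) = 43 + sumlist([19])
sumlist([19]) = 19 + sumlist([])
sumlist([]) = 0  (base case)
Total: 33 + 6 + 10 + 14 + 50 + 43 + 19 + 0 = 175

175


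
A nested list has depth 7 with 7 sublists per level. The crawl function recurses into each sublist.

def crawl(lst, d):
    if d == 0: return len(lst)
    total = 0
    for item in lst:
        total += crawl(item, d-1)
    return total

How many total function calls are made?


At depth 0 (root): 1 call
At depth 1: each of 1 parents calls crawl on 7 children = 7 calls
At depth 2: each of 7 parents calls crawl on 7 children = 49 calls
At depth 3: each of 49 parents calls crawl on 7 children = 343 calls
At depth 4: each of 343 parents calls crawl on 7 children = 2401 calls
At depth 5: each of 2401 parents calls crawl on 7 children = 16807 calls
At depth 6: each of 16807 parents calls crawl on 7 children = 117649 calls
At depth 7: each of 117649 parents calls crawl on 7 children = 823543 calls
Total: 1 + 7 + 49 + 343 + 2401 + 16807 + 117649 + 823543 = 960800

960800


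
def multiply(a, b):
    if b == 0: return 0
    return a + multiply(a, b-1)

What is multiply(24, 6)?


multiply(24, 6) = 24 + multiply(24, 5)
multiply(24, 5) = 24 + multiply(24, 4)
multiply(24, 4) = 24 + multiply(24, 3)
multiply(24, 3) = 24 + multiply(24, 2)
multiply(24, 2) = 24 + multiply(24, 1)
multiply(24, 1) = 24 + multiply(24, 0)
multiply(24, 0) = 0  (base case)
Total: 24 + 24 + 24 + 24 + 24 + 24 + 0 = 144

144


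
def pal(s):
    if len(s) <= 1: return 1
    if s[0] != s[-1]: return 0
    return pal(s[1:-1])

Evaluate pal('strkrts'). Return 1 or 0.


pal('strkrts'): s[0]='s' == s[-1]='s' -> check pal('trkrt')
pal('trkrt'): s[0]='t' == s[-1]='t' -> check pal('rkr')
pal('rkr'): s[0]='r' == s[-1]='r' -> check pal('k')
pal('k'): len <= 1 -> return 1  (base case)
Result: 1 (palindrome)

1


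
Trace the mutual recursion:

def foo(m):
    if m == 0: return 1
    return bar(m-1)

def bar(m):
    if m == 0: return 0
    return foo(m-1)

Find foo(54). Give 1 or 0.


foo(54) = bar(53)
bar(53) = foo(52)
foo(52) = bar(51)
bar(51) = foo(50)
foo(50) = bar(49)
bar(49) = foo(48)
foo(48) = bar(47)
bar(47) = foo(46)
foo(46) = bar(45)
bar(45) = foo(44)
foo(44) = bar(43)
bar(43) = foo(42)
foo(42) = bar(41)
bar(41) = foo(40)
foo(40) = bar(39)
bar(39) = foo(38)
foo(38) = bar(37)
bar(37) = foo(36)
foo(36) = bar(35)
bar(35) = foo(34)
foo(34) = bar(33)
bar(33) = foo(32)
foo(32) = bar(31)
bar(31) = foo(30)
foo(30) = bar(29)
bar(29) = foo(28)
foo(28) = bar(27)
bar(27) = foo(26)
foo(26) = bar(25)
bar(25) = foo(24)
foo(24) = bar(23)
bar(23) = foo(22)
foo(22) = bar(21)
bar(21) = foo(20)
foo(20) = bar(19)
bar(19) = foo(18)
foo(18) = bar(17)
bar(17) = foo(16)
foo(16) = bar(15)
bar(15) = foo(14)
foo(14) = bar(13)
bar(13) = foo(12)
foo(12) = bar(11)
bar(11) = foo(10)
foo(10) = bar(9)
bar(9) = foo(8)
foo(8) = bar(7)
bar(7) = foo(6)
foo(6) = bar(5)
bar(5) = foo(4)
foo(4) = bar(3)
bar(3) = foo(2)
foo(2) = bar(1)
bar(1) = foo(0)
foo(0) = 1  (base case)
Result: 1

1


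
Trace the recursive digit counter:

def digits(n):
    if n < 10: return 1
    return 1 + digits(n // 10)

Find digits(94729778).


digits(94729778) = 1 + digits(9472977)
digits(9472977) = 1 + digits(947297)
digits(947297) = 1 + digits(94729)
digits(94729) = 1 + digits(9472)
digits(9472) = 1 + digits(947)
digits(947) = 1 + digits(94)
digits(94) = 1 + digits(9)
digits(9) = 1  (base case: 9 < 10)
Unwinding: 1 + 1 + 1 + 1 + 1 + 1 + 1 + 1 = 8

8


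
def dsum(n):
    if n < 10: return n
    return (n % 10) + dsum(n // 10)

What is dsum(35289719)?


dsum(35289719) = 9 + dsum(3528971)
dsum(3528971) = 1 + dsum(352897)
dsum(352897) = 7 + dsum(35289)
dsum(35289) = 9 + dsum(3528)
dsum(3528) = 8 + dsum(352)
dsum(352) = 2 + dsum(35)
dsum(35) = 5 + dsum(3)
dsum(3) = 3  (base case)
Total: 9 + 1 + 7 + 9 + 8 + 2 + 5 + 3 = 44

44


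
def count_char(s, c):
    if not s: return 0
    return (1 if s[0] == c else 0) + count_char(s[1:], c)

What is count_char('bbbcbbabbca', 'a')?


s[0]='b' != 'a' -> 0
s[0]='b' != 'a' -> 0
s[0]='b' != 'a' -> 0
s[0]='c' != 'a' -> 0
s[0]='b' != 'a' -> 0
s[0]='b' != 'a' -> 0
s[0]='a' == 'a' -> 1
s[0]='b' != 'a' -> 0
s[0]='b' != 'a' -> 0
s[0]='c' != 'a' -> 0
s[0]='a' == 'a' -> 1
Sum: 0 + 0 + 0 + 0 + 0 + 0 + 1 + 0 + 0 + 0 + 1 = 2

2


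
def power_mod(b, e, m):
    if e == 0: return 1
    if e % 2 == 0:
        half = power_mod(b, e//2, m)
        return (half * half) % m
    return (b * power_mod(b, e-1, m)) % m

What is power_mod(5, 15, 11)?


power_mod(5, 15, 11): e is odd, compute power_mod(5, 14, 11)
  power_mod(5, 14, 11): e is even, compute power_mod(5, 7, 11)
    power_mod(5, 7, 11): e is odd, compute power_mod(5, 6, 11)
      power_mod(5, 6, 11): e is even, compute power_mod(5, 3, 11)
        power_mod(5, 3, 11): e is odd, compute power_mod(5, 2, 11)
          power_mod(5, 2, 11): e is even, compute power_mod(5, 1, 11)
          power_mod(5, 1, 11): e is odd, compute power_mod(5, 0, 11)
          power_mod(5, 0, 11) = 1
          (5 * 1) % 11 = 5
          half=5, (5*5) % 11 = 3
        (5 * 3) % 11 = 4
      half=4, (4*4) % 11 = 5
    (5 * 5) % 11 = 3
  half=3, (3*3) % 11 = 9
(5 * 9) % 11 = 1

1


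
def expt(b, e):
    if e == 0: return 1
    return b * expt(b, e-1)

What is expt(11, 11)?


expt(11, 11)
= 11 * expt(11, 10)
= 11 * 11 * expt(11, 9)
= 11 * 11 * 11 * expt(11, 8)
= 11 * 11 * 11 * 11 * expt(11, 7)
= 11 * 11 * 11 * 11 * 11 * expt(11, 6)
= 11 * 11 * 11 * 11 * 11 * 11 * expt(11, 5)
= 11 * 11 * 11 * 11 * 11 * 11 * 11 * expt(11, 4)
= 11 * 11 * 11 * 11 * 11 * 11 * 11 * 11 * expt(11, 3)
= 11 * 11 * 11 * 11 * 11 * 11 * 11 * 11 * 11 * expt(11, 2)
= 11 * 11 * 11 * 11 * 11 * 11 * 11 * 11 * 11 * 11 * expt(11, 1)
= 11 * 11 * 11 * 11 * 11 * 11 * 11 * 11 * 11 * 11 * 11 * expt(11, 0)
= 11 * 11 * 11 * 11 * 11 * 11 * 11 * 11 * 11 * 11 * 11 * 1
= 285311670611

285311670611


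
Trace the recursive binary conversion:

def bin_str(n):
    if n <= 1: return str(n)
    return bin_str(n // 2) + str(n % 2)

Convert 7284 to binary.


bin_str(7284) = bin_str(3642) + '0'
bin_str(3642) = bin_str(1821) + '0'
bin_str(1821) = bin_str(910) + '1'
bin_str(910) = bin_str(455) + '0'
bin_str(455) = bin_str(227) + '1'
bin_str(227) = bin_str(113) + '1'
bin_str(113) = bin_str(56) + '1'
bin_str(56) = bin_str(28) + '0'
bin_str(28) = bin_str(14) + '0'
bin_str(14) = bin_str(7) + '0'
bin_str(7) = bin_str(3) + '1'
bin_str(3) = bin_str(1) + '1'
bin_str(1) = '1'  (base case)
Concatenating: '1' + '1' + '1' + '0' + '0' + '0' + '1' + '1' + '1' + '0' + '1' + '0' + '0' = '1110001110100'

1110001110100


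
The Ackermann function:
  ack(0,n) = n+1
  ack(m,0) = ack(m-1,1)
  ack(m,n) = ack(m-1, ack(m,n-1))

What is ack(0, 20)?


ack(0, 20) = 21
Result: ack(0, 20) = 21

21


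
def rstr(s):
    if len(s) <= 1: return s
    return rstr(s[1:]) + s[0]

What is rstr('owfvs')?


rstr('owfvs') = rstr('wfvs') + 'o'
rstr('wfvs') = rstr('fvs') + 'w'
rstr('fvs') = rstr('vs') + 'f'
rstr('vs') = rstr('s') + 'v'
rstr('s') = 's'  (base case)
Concatenating: 's' + 'v' + 'f' + 'w' + 'o' = 'svfwo'

svfwo


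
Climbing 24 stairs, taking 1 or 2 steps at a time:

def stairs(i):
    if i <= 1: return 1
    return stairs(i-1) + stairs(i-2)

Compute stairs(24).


Building up from base cases:
stairs(0) = 1
stairs(1) = 1
stairs(2) = stairs(1) + stairs(0) = 1 + 1 = 2
stairs(3) = stairs(2) + stairs(1) = 2 + 1 = 3
stairs(4) = stairs(3) + stairs(2) = 3 + 2 = 5
stairs(5) = stairs(4) + stairs(3) = 5 + 3 = 8
stairs(6) = stairs(5) + stairs(4) = 8 + 5 = 13
stairs(7) = stairs(6) + stairs(5) = 13 + 8 = 21
stairs(8) = stairs(7) + stairs(6) = 21 + 13 = 34
stairs(9) = stairs(8) + stairs(7) = 34 + 21 = 55
stairs(10) = stairs(9) + stairs(8) = 55 + 34 = 89
stairs(11) = stairs(10) + stairs(9) = 89 + 55 = 144
stairs(12) = stairs(11) + stairs(10) = 144 + 89 = 233
stairs(13) = stairs(12) + stairs(11) = 233 + 144 = 377
stairs(14) = stairs(13) + stairs(12) = 377 + 233 = 610
stairs(15) = stairs(14) + stairs(13) = 610 + 377 = 987
stairs(16) = stairs(15) + stairs(14) = 987 + 610 = 1597
stairs(17) = stairs(16) + stairs(15) = 1597 + 987 = 2584
stairs(18) = stairs(17) + stairs(16) = 2584 + 1597 = 4181
stairs(19) = stairs(18) + stairs(17) = 4181 + 2584 = 6765
stairs(20) = stairs(19) + stairs(18) = 6765 + 4181 = 10946
stairs(21) = stairs(20) + stairs(19) = 10946 + 6765 = 17711
stairs(22) = stairs(21) + stairs(20) = 17711 + 10946 = 28657
stairs(23) = stairs(22) + stairs(21) = 28657 + 17711 = 46368
stairs(24) = stairs(23) + stairs(22) = 46368 + 28657 = 75025

75025


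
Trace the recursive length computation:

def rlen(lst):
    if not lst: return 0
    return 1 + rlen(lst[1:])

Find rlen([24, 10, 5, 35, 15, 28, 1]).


rlen([24, 10, 5, 35, 15, 28, 1]) = 1 + rlen([10, 5, 35, 15, 28, 1])
rlen([10, 5, 35, 15, 28, 1]) = 1 + rlen([5, 35, 15, 28, 1])
rlen([5, 35, 15, 28, 1]) = 1 + rlen([35, 15, 28, 1])
rlen([35, 15, 28, 1]) = 1 + rlen([15, 28, 1])
rlen([15, 28, 1]) = 1 + rlen([28, 1])
rlen([28, 1]) = 1 + rlen([1])
rlen([1]) = 1 + rlen([])
rlen([]) = 0  (base case)
Unwinding: 1 + 1 + 1 + 1 + 1 + 1 + 1 + 0 = 7

7


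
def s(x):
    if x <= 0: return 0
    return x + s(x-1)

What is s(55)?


s(55)
= 55 + 54 + 53 + 52 + 51 + 50 + 49 + 48 + 47 + 46 + 45 + 44 + 43 + 42 + 41 + 40 + 39 + 38 + 37 + 36 + 35 + 34 + 33 + 32 + 31 + 30 + 29 + 28 + 27 + 26 + 25 + 24 + 23 + 22 + 21 + 20 + 19 + 18 + 17 + 16 + 15 + 14 + 13 + 12 + 11 + 10 + 9 + 8 + 7 + 6 + 5 + 4 + 3 + 2 + 1 + s(0)
= 55 + 54 + 53 + 52 + 51 + 50 + 49 + 48 + 47 + 46 + 45 + 44 + 43 + 42 + 41 + 40 + 39 + 38 + 37 + 36 + 35 + 34 + 33 + 32 + 31 + 30 + 29 + 28 + 27 + 26 + 25 + 24 + 23 + 22 + 21 + 20 + 19 + 18 + 17 + 16 + 15 + 14 + 13 + 12 + 11 + 10 + 9 + 8 + 7 + 6 + 5 + 4 + 3 + 2 + 1 + 0
= 1540

1540


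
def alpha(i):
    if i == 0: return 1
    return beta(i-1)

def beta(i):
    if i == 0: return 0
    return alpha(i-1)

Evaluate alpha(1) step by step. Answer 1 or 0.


alpha(1) = beta(0)
beta(0) = 0  (base case)
Result: 0

0


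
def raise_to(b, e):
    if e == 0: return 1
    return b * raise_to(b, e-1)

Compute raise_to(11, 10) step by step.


raise_to(11, 10)
= 11 * raise_to(11, 9)
= 11 * 11 * raise_to(11, 8)
= 11 * 11 * 11 * raise_to(11, 7)
= 11 * 11 * 11 * 11 * raise_to(11, 6)
= 11 * 11 * 11 * 11 * 11 * raise_to(11, 5)
= 11 * 11 * 11 * 11 * 11 * 11 * raise_to(11, 4)
= 11 * 11 * 11 * 11 * 11 * 11 * 11 * raise_to(11, 3)
= 11 * 11 * 11 * 11 * 11 * 11 * 11 * 11 * raise_to(11, 2)
= 11 * 11 * 11 * 11 * 11 * 11 * 11 * 11 * 11 * raise_to(11, 1)
= 11 * 11 * 11 * 11 * 11 * 11 * 11 * 11 * 11 * 11 * raise_to(11, 0)
= 11 * 11 * 11 * 11 * 11 * 11 * 11 * 11 * 11 * 11 * 1
= 25937424601

25937424601


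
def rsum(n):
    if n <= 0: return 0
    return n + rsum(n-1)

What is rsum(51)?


rsum(51)
= 51 + 50 + 49 + 48 + 47 + 46 + 45 + 44 + 43 + 42 + 41 + 40 + 39 + 38 + 37 + 36 + 35 + 34 + 33 + 32 + 31 + 30 + 29 + 28 + 27 + 26 + 25 + 24 + 23 + 22 + 21 + 20 + 19 + 18 + 17 + 16 + 15 + 14 + 13 + 12 + 11 + 10 + 9 + 8 + 7 + 6 + 5 + 4 + 3 + 2 + 1 + rsum(0)
= 51 + 50 + 49 + 48 + 47 + 46 + 45 + 44 + 43 + 42 + 41 + 40 + 39 + 38 + 37 + 36 + 35 + 34 + 33 + 32 + 31 + 30 + 29 + 28 + 27 + 26 + 25 + 24 + 23 + 22 + 21 + 20 + 19 + 18 + 17 + 16 + 15 + 14 + 13 + 12 + 11 + 10 + 9 + 8 + 7 + 6 + 5 + 4 + 3 + 2 + 1 + 0
= 1326

1326


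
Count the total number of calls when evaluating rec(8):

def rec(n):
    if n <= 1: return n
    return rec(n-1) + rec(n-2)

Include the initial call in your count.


Let C(n) = total calls for rec(n)
C(0) = 1, C(1) = 1
C(2) = 1 + C(1) + C(0) = 1 + 1 + 1 = 3
C(3) = 1 + C(2) + C(1) = 1 + 3 + 1 = 5
C(4) = 1 + C(3) + C(2) = 1 + 5 + 3 = 9
C(5) = 1 + C(4) + C(3) = 1 + 9 + 5 = 15
C(6) = 1 + C(5) + C(4) = 1 + 15 + 9 = 25
C(7) = 1 + C(6) + C(5) = 1 + 25 + 15 = 41
C(8) = 1 + C(7) + C(6) = 1 + 41 + 25 = 67

67


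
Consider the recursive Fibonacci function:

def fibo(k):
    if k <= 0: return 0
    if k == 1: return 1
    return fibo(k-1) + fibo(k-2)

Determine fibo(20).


Computing fibo(20) bottom-up:
fibo(0) = 0
fibo(1) = 1
fibo(2) = fibo(1) + fibo(0) = 1 + 0 = 1
fibo(3) = fibo(2) + fibo(1) = 1 + 1 = 2
fibo(4) = fibo(3) + fibo(2) = 2 + 1 = 3
fibo(5) = fibo(4) + fibo(3) = 3 + 2 = 5
fibo(6) = fibo(5) + fibo(4) = 5 + 3 = 8
fibo(7) = fibo(6) + fibo(5) = 8 + 5 = 13
fibo(8) = fibo(7) + fibo(6) = 13 + 8 = 21
fibo(9) = fibo(8) + fibo(7) = 21 + 13 = 34
fibo(10) = fibo(9) + fibo(8) = 34 + 21 = 55
fibo(11) = fibo(10) + fibo(9) = 55 + 34 = 89
fibo(12) = fibo(11) + fibo(10) = 89 + 55 = 144
fibo(13) = fibo(12) + fibo(11) = 144 + 89 = 233
fibo(14) = fibo(13) + fibo(12) = 233 + 144 = 377
fibo(15) = fibo(14) + fibo(13) = 377 + 233 = 610
fibo(16) = fibo(15) + fibo(14) = 610 + 377 = 987
fibo(17) = fibo(16) + fibo(15) = 987 + 610 = 1597
fibo(18) = fibo(17) + fibo(16) = 1597 + 987 = 2584
fibo(19) = fibo(18) + fibo(17) = 2584 + 1597 = 4181
fibo(20) = fibo(19) + fibo(18) = 4181 + 2584 = 6765

6765


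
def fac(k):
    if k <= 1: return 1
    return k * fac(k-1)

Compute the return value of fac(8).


fac(8)
= 8 * fac(7)
= 8 * 7 * fac(6)
= 8 * 7 * 6 * fac(5)
= 8 * 7 * 6 * 5 * fac(4)
= 8 * 7 * 6 * 5 * 4 * fac(3)
= 8 * 7 * 6 * 5 * 4 * 3 * fac(2)
= 8 * 7 * 6 * 5 * 4 * 3 * 2 * fac(1)
= 8 * 7 * 6 * 5 * 4 * 3 * 2 * 1
= 40320

40320


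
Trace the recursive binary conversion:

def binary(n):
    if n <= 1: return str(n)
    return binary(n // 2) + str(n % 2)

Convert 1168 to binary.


binary(1168) = binary(584) + '0'
binary(584) = binary(292) + '0'
binary(292) = binary(146) + '0'
binary(146) = binary(73) + '0'
binary(73) = binary(36) + '1'
binary(36) = binary(18) + '0'
binary(18) = binary(9) + '0'
binary(9) = binary(4) + '1'
binary(4) = binary(2) + '0'
binary(2) = binary(1) + '0'
binary(1) = '1'  (base case)
Concatenating: '1' + '0' + '0' + '1' + '0' + '0' + '1' + '0' + '0' + '0' + '0' = '10010010000'

10010010000


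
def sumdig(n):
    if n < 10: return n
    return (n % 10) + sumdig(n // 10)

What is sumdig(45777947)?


sumdig(45777947) = 7 + sumdig(4577794)
sumdig(4577794) = 4 + sumdig(457779)
sumdig(457779) = 9 + sumdig(45777)
sumdig(45777) = 7 + sumdig(4577)
sumdig(4577) = 7 + sumdig(457)
sumdig(457) = 7 + sumdig(45)
sumdig(45) = 5 + sumdig(4)
sumdig(4) = 4  (base case)
Total: 7 + 4 + 9 + 7 + 7 + 7 + 5 + 4 = 50

50


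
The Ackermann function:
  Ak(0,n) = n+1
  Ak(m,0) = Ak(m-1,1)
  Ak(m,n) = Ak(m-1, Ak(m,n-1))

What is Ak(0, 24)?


Ak(0, 24) = 25
Result: Ak(0, 24) = 25

25


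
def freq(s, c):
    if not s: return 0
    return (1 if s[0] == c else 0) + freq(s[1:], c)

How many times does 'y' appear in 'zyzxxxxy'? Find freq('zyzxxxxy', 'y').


s[0]='z' != 'y' -> 0
s[0]='y' == 'y' -> 1
s[0]='z' != 'y' -> 0
s[0]='x' != 'y' -> 0
s[0]='x' != 'y' -> 0
s[0]='x' != 'y' -> 0
s[0]='x' != 'y' -> 0
s[0]='y' == 'y' -> 1
Sum: 0 + 1 + 0 + 0 + 0 + 0 + 0 + 1 = 2

2


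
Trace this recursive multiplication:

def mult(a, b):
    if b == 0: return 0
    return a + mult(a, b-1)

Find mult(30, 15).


mult(30, 15) = 30 + mult(30, 14)
mult(30, 14) = 30 + mult(30, 13)
mult(30, 13) = 30 + mult(30, 12)
mult(30, 12) = 30 + mult(30, 11)
mult(30, 11) = 30 + mult(30, 10)
mult(30, 10) = 30 + mult(30, 9)
mult(30, 9) = 30 + mult(30, 8)
mult(30, 8) = 30 + mult(30, 7)
mult(30, 7) = 30 + mult(30, 6)
mult(30, 6) = 30 + mult(30, 5)
mult(30, 5) = 30 + mult(30, 4)
mult(30, 4) = 30 + mult(30, 3)
mult(30, 3) = 30 + mult(30, 2)
mult(30, 2) = 30 + mult(30, 1)
mult(30, 1) = 30 + mult(30, 0)
mult(30, 0) = 0  (base case)
Total: 30 + 30 + 30 + 30 + 30 + 30 + 30 + 30 + 30 + 30 + 30 + 30 + 30 + 30 + 30 + 0 = 450

450


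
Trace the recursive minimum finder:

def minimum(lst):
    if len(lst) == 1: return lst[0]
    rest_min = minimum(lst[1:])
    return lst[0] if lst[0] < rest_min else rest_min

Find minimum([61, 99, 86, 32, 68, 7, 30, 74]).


minimum([61, 99, 86, 32, 68, 7, 30, 74]): compare 61 with minimum([99, 86, 32, 68, 7, 30, 74])
minimum([99, 86, 32, 68, 7, 30, 74]): compare 99 with minimum([86, 32, 68, 7, 30, 74])
minimum([86, 32, 68, 7, 30, 74]): compare 86 with minimum([32, 68, 7, 30, 74])
minimum([32, 68, 7, 30, 74]): compare 32 with minimum([68, 7, 30, 74])
minimum([68, 7, 30, 74]): compare 68 with minimum([7, 30, 74])
minimum([7, 30, 74]): compare 7 with minimum([30, 74])
minimum([30, 74]): compare 30 with minimum([74])
minimum([74]) = 74  (base case)
Compare 30 with 74 -> 30
Compare 7 with 30 -> 7
Compare 68 with 7 -> 7
Compare 32 with 7 -> 7
Compare 86 with 7 -> 7
Compare 99 with 7 -> 7
Compare 61 with 7 -> 7

7


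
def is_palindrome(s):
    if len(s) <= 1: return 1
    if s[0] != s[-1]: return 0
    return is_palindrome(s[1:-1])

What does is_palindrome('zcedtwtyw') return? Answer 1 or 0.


is_palindrome('zcedtwtyw'): s[0]='z' != s[-1]='w' -> return 0
Result: 0 (not a palindrome)

0


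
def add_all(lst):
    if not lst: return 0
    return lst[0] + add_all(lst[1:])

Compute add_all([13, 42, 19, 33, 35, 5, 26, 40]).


add_all([13, 42, 19, 33, 35, 5, 26, 40]) = 13 + add_all([42, 19, 33, 35, 5, 26, 40])
add_all([42, 19, 33, 35, 5, 26, 40]) = 42 + add_all([19, 33, 35, 5, 26, 40])
add_all([19, 33, 35, 5, 26, 40]) = 19 + add_all([33, 35, 5, 26, 40])
add_all([33, 35, 5, 26, 40]) = 33 + add_all([35, 5, 26, 40])
add_all([35, 5, 26, 40]) = 35 + add_all([5, 26, 40])
add_all([5, 26, 40]) = 5 + add_all([26, 40])
add_all([26, 40]) = 26 + add_all([40])
add_all([40]) = 40 + add_all([])
add_all([]) = 0  (base case)
Total: 13 + 42 + 19 + 33 + 35 + 5 + 26 + 40 + 0 = 213

213


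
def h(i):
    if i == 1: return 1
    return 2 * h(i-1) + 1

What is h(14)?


h(14) = 2 * h(13) + 1
h(13) = 2 * h(12) + 1
h(12) = 2 * h(11) + 1
h(11) = 2 * h(10) + 1
h(10) = 2 * h(9) + 1
h(9) = 2 * h(8) + 1
h(8) = 2 * h(7) + 1
h(7) = 2 * h(6) + 1
h(6) = 2 * h(5) + 1
h(5) = 2 * h(4) + 1
h(4) = 2 * h(3) + 1
h(3) = 2 * h(2) + 1
h(2) = 2 * h(1) + 1
h(1) = 1  (base case)
h(2) = 2 * 1 + 1 = 3
h(3) = 2 * 3 + 1 = 7
h(4) = 2 * 7 + 1 = 15
h(5) = 2 * 15 + 1 = 31
h(6) = 2 * 31 + 1 = 63
h(7) = 2 * 63 + 1 = 127
h(8) = 2 * 127 + 1 = 255
h(9) = 2 * 255 + 1 = 511
h(10) = 2 * 511 + 1 = 1023
h(11) = 2 * 1023 + 1 = 2047
h(12) = 2 * 2047 + 1 = 4095
h(13) = 2 * 4095 + 1 = 8191
h(14) = 2 * 8191 + 1 = 16383

16383


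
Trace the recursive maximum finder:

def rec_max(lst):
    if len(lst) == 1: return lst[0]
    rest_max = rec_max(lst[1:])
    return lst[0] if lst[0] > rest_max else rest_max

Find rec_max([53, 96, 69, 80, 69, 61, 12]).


rec_max([53, 96, 69, 80, 69, 61, 12]): compare 53 with rec_max([96, 69, 80, 69, 61, 12])
rec_max([96, 69, 80, 69, 61, 12]): compare 96 with rec_max([69, 80, 69, 61, 12])
rec_max([69, 80, 69, 61, 12]): compare 69 with rec_max([80, 69, 61, 12])
rec_max([80, 69, 61, 12]): compare 80 with rec_max([69, 61, 12])
rec_max([69, 61, 12]): compare 69 with rec_max([61, 12])
rec_max([61, 12]): compare 61 with rec_max([12])
rec_max([12]) = 12  (base case)
Compare 61 with 12 -> 61
Compare 69 with 61 -> 69
Compare 80 with 69 -> 80
Compare 69 with 80 -> 80
Compare 96 with 80 -> 96
Compare 53 with 96 -> 96

96


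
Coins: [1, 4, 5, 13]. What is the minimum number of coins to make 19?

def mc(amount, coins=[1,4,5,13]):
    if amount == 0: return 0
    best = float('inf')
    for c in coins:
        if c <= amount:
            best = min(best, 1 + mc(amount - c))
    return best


Building up with DP:
mc(0) = 0
mc(1) = min(1+mc(0)=1+0=1) = 1
mc(2) = min(1+mc(1)=1+1=2) = 2
mc(3) = min(1+mc(2)=1+2=3) = 3
mc(4) = min(1+mc(3)=1+3=4, 1+mc(0)=1+0=1) = 1
mc(5) = min(1+mc(4)=1+1=2, 1+mc(1)=1+1=2, 1+mc(0)=1+0=1) = 1
mc(6) = min(1+mc(5)=1+1=2, 1+mc(2)=1+2=3, 1+mc(1)=1+1=2) = 2
mc(7) = min(1+mc(6)=1+2=3, 1+mc(3)=1+3=4, 1+mc(2)=1+2=3) = 3
mc(8) = min(1+mc(7)=1+3=4, 1+mc(4)=1+1=2, 1+mc(3)=1+3=4) = 2
mc(9) = min(1+mc(8)=1+2=3, 1+mc(5)=1+1=2, 1+mc(4)=1+1=2) = 2
mc(10) = min(1+mc(9)=1+2=3, 1+mc(6)=1+2=3, 1+mc(5)=1+1=2) = 2
mc(11) = min(1+mc(10)=1+2=3, 1+mc(7)=1+3=4, 1+mc(6)=1+2=3) = 3
mc(12) = min(1+mc(11)=1+3=4, 1+mc(8)=1+2=3, 1+mc(7)=1+3=4) = 3
mc(13) = min(1+mc(12)=1+3=4, 1+mc(9)=1+2=3, 1+mc(8)=1+2=3, 1+mc(0)=1+0=1) = 1
mc(14) = min(1+mc(13)=1+1=2, 1+mc(10)=1+2=3, 1+mc(9)=1+2=3, 1+mc(1)=1+1=2) = 2
mc(15) = min(1+mc(14)=1+2=3, 1+mc(11)=1+3=4, 1+mc(10)=1+2=3, 1+mc(2)=1+2=3) = 3
mc(16) = min(1+mc(15)=1+3=4, 1+mc(12)=1+3=4, 1+mc(11)=1+3=4, 1+mc(3)=1+3=4) = 4
mc(17) = min(1+mc(16)=1+4=5, 1+mc(13)=1+1=2, 1+mc(12)=1+3=4, 1+mc(4)=1+1=2) = 2
mc(18) = min(1+mc(17)=1+2=3, 1+mc(14)=1+2=3, 1+mc(13)=1+1=2, 1+mc(5)=1+1=2) = 2
mc(19) = min(1+mc(18)=1+2=3, 1+mc(15)=1+3=4, 1+mc(14)=1+2=3, 1+mc(6)=1+2=3) = 3

3


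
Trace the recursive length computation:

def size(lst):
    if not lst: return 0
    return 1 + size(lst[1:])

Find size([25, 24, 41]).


size([25, 24, 41]) = 1 + size([24, 41])
size([24, 41]) = 1 + size([41])
size([41]) = 1 + size([])
size([]) = 0  (base case)
Unwinding: 1 + 1 + 1 + 0 = 3

3


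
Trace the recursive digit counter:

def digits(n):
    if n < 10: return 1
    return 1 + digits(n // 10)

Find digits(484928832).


digits(484928832) = 1 + digits(48492883)
digits(48492883) = 1 + digits(4849288)
digits(4849288) = 1 + digits(484928)
digits(484928) = 1 + digits(48492)
digits(48492) = 1 + digits(4849)
digits(4849) = 1 + digits(484)
digits(484) = 1 + digits(48)
digits(48) = 1 + digits(4)
digits(4) = 1  (base case: 4 < 10)
Unwinding: 1 + 1 + 1 + 1 + 1 + 1 + 1 + 1 + 1 = 9

9


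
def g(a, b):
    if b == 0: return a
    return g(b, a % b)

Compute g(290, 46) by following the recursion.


g(290, 46) = g(46, 14)
g(46, 14) = g(14, 4)
g(14, 4) = g(4, 2)
g(4, 2) = g(2, 0)
g(2, 0) = 2  (base case)

2


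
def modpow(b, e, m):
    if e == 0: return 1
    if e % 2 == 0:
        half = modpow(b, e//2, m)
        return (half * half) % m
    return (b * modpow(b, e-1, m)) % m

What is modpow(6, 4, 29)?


modpow(6, 4, 29): e is even, compute modpow(6, 2, 29)
  modpow(6, 2, 29): e is even, compute modpow(6, 1, 29)
    modpow(6, 1, 29): e is odd, compute modpow(6, 0, 29)
      modpow(6, 0, 29) = 1
    (6 * 1) % 29 = 6
  half=6, (6*6) % 29 = 7
half=7, (7*7) % 29 = 20

20


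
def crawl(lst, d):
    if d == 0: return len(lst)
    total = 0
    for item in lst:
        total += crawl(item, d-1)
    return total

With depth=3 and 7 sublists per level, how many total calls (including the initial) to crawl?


At depth 0 (root): 1 call
At depth 1: each of 1 parents calls crawl on 7 children = 7 calls
At depth 2: each of 7 parents calls crawl on 7 children = 49 calls
At depth 3: each of 49 parents calls crawl on 7 children = 343 calls
Total: 1 + 7 + 49 + 343 = 400

400


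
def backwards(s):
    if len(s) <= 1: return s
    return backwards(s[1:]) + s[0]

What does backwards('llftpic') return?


backwards('llftpic') = backwards('lftpic') + 'l'
backwards('lftpic') = backwards('ftpic') + 'l'
backwards('ftpic') = backwards('tpic') + 'f'
backwards('tpic') = backwards('pic') + 't'
backwards('pic') = backwards('ic') + 'p'
backwards('ic') = backwards('c') + 'i'
backwards('c') = 'c'  (base case)
Concatenating: 'c' + 'i' + 'p' + 't' + 'f' + 'l' + 'l' = 'ciptfll'

ciptfll


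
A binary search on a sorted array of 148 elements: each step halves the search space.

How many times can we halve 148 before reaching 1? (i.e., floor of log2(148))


148 / 2 = 74
74 / 2 = 37
37 / 2 = 18
18 / 2 = 9
9 / 2 = 4
4 / 2 = 2
2 / 2 = 1
Reached 1 after 7 halvings

7


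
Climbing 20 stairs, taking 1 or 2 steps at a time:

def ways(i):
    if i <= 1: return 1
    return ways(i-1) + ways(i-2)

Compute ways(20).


Building up from base cases:
ways(0) = 1
ways(1) = 1
ways(2) = ways(1) + ways(0) = 1 + 1 = 2
ways(3) = ways(2) + ways(1) = 2 + 1 = 3
ways(4) = ways(3) + ways(2) = 3 + 2 = 5
ways(5) = ways(4) + ways(3) = 5 + 3 = 8
ways(6) = ways(5) + ways(4) = 8 + 5 = 13
ways(7) = ways(6) + ways(5) = 13 + 8 = 21
ways(8) = ways(7) + ways(6) = 21 + 13 = 34
ways(9) = ways(8) + ways(7) = 34 + 21 = 55
ways(10) = ways(9) + ways(8) = 55 + 34 = 89
ways(11) = ways(10) + ways(9) = 89 + 55 = 144
ways(12) = ways(11) + ways(10) = 144 + 89 = 233
ways(13) = ways(12) + ways(11) = 233 + 144 = 377
ways(14) = ways(13) + ways(12) = 377 + 233 = 610
ways(15) = ways(14) + ways(13) = 610 + 377 = 987
ways(16) = ways(15) + ways(14) = 987 + 610 = 1597
ways(17) = ways(16) + ways(15) = 1597 + 987 = 2584
ways(18) = ways(17) + ways(16) = 2584 + 1597 = 4181
ways(19) = ways(18) + ways(17) = 4181 + 2584 = 6765
ways(20) = ways(19) + ways(18) = 6765 + 4181 = 10946

10946


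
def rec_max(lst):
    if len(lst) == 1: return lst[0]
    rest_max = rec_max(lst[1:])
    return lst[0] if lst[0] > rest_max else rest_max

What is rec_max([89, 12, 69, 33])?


rec_max([89, 12, 69, 33]): compare 89 with rec_max([12, 69, 33])
rec_max([12, 69, 33]): compare 12 with rec_max([69, 33])
rec_max([69, 33]): compare 69 with rec_max([33])
rec_max([33]) = 33  (base case)
Compare 69 with 33 -> 69
Compare 12 with 69 -> 69
Compare 89 with 69 -> 89

89


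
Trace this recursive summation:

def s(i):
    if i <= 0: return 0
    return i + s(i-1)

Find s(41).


s(41)
= 41 + 40 + 39 + 38 + 37 + 36 + 35 + 34 + 33 + 32 + 31 + 30 + 29 + 28 + 27 + 26 + 25 + 24 + 23 + 22 + 21 + 20 + 19 + 18 + 17 + 16 + 15 + 14 + 13 + 12 + 11 + 10 + 9 + 8 + 7 + 6 + 5 + 4 + 3 + 2 + 1 + s(0)
= 41 + 40 + 39 + 38 + 37 + 36 + 35 + 34 + 33 + 32 + 31 + 30 + 29 + 28 + 27 + 26 + 25 + 24 + 23 + 22 + 21 + 20 + 19 + 18 + 17 + 16 + 15 + 14 + 13 + 12 + 11 + 10 + 9 + 8 + 7 + 6 + 5 + 4 + 3 + 2 + 1 + 0
= 861

861


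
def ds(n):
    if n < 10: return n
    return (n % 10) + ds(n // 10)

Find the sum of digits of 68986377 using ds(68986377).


ds(68986377) = 7 + ds(6898637)
ds(6898637) = 7 + ds(689863)
ds(689863) = 3 + ds(68986)
ds(68986) = 6 + ds(6898)
ds(6898) = 8 + ds(689)
ds(689) = 9 + ds(68)
ds(68) = 8 + ds(6)
ds(6) = 6  (base case)
Total: 7 + 7 + 3 + 6 + 8 + 9 + 8 + 6 = 54

54


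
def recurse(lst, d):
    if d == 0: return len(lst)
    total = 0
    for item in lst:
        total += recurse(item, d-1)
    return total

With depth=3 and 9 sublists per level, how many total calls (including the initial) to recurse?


At depth 0 (root): 1 call
At depth 1: each of 1 parents calls recurse on 9 children = 9 calls
At depth 2: each of 9 parents calls recurse on 9 children = 81 calls
At depth 3: each of 81 parents calls recurse on 9 children = 729 calls
Total: 1 + 9 + 81 + 729 = 820

820


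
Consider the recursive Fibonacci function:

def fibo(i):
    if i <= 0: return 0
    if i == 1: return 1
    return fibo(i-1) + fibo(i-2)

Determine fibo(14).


Computing fibo(14) bottom-up:
fibo(0) = 0
fibo(1) = 1
fibo(2) = fibo(1) + fibo(0) = 1 + 0 = 1
fibo(3) = fibo(2) + fibo(1) = 1 + 1 = 2
fibo(4) = fibo(3) + fibo(2) = 2 + 1 = 3
fibo(5) = fibo(4) + fibo(3) = 3 + 2 = 5
fibo(6) = fibo(5) + fibo(4) = 5 + 3 = 8
fibo(7) = fibo(6) + fibo(5) = 8 + 5 = 13
fibo(8) = fibo(7) + fibo(6) = 13 + 8 = 21
fibo(9) = fibo(8) + fibo(7) = 21 + 13 = 34
fibo(10) = fibo(9) + fibo(8) = 34 + 21 = 55
fibo(11) = fibo(10) + fibo(9) = 55 + 34 = 89
fibo(12) = fibo(11) + fibo(10) = 89 + 55 = 144
fibo(13) = fibo(12) + fibo(11) = 144 + 89 = 233
fibo(14) = fibo(13) + fibo(12) = 233 + 144 = 377

377


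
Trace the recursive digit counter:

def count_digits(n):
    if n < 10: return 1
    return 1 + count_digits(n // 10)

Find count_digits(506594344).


count_digits(506594344) = 1 + count_digits(50659434)
count_digits(50659434) = 1 + count_digits(5065943)
count_digits(5065943) = 1 + count_digits(506594)
count_digits(506594) = 1 + count_digits(50659)
count_digits(50659) = 1 + count_digits(5065)
count_digits(5065) = 1 + count_digits(506)
count_digits(506) = 1 + count_digits(50)
count_digits(50) = 1 + count_digits(5)
count_digits(5) = 1  (base case: 5 < 10)
Unwinding: 1 + 1 + 1 + 1 + 1 + 1 + 1 + 1 + 1 = 9

9


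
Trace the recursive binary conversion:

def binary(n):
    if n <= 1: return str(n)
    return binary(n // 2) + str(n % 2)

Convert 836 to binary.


binary(836) = binary(418) + '0'
binary(418) = binary(209) + '0'
binary(209) = binary(104) + '1'
binary(104) = binary(52) + '0'
binary(52) = binary(26) + '0'
binary(26) = binary(13) + '0'
binary(13) = binary(6) + '1'
binary(6) = binary(3) + '0'
binary(3) = binary(1) + '1'
binary(1) = '1'  (base case)
Concatenating: '1' + '1' + '0' + '1' + '0' + '0' + '0' + '1' + '0' + '0' = '1101000100'

1101000100


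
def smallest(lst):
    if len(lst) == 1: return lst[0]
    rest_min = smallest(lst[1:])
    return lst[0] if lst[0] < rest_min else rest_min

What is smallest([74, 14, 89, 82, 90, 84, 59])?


smallest([74, 14, 89, 82, 90, 84, 59]): compare 74 with smallest([14, 89, 82, 90, 84, 59])
smallest([14, 89, 82, 90, 84, 59]): compare 14 with smallest([89, 82, 90, 84, 59])
smallest([89, 82, 90, 84, 59]): compare 89 with smallest([82, 90, 84, 59])
smallest([82, 90, 84, 59]): compare 82 with smallest([90, 84, 59])
smallest([90, 84, 59]): compare 90 with smallest([84, 59])
smallest([84, 59]): compare 84 with smallest([59])
smallest([59]) = 59  (base case)
Compare 84 with 59 -> 59
Compare 90 with 59 -> 59
Compare 82 with 59 -> 59
Compare 89 with 59 -> 59
Compare 14 with 59 -> 14
Compare 74 with 14 -> 14

14


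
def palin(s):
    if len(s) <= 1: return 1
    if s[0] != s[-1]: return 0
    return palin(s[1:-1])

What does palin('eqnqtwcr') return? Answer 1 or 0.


palin('eqnqtwcr'): s[0]='e' != s[-1]='r' -> return 0
Result: 0 (not a palindrome)

0


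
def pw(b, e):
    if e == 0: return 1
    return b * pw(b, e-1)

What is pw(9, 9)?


pw(9, 9)
= 9 * pw(9, 8)
= 9 * 9 * pw(9, 7)
= 9 * 9 * 9 * pw(9, 6)
= 9 * 9 * 9 * 9 * pw(9, 5)
= 9 * 9 * 9 * 9 * 9 * pw(9, 4)
= 9 * 9 * 9 * 9 * 9 * 9 * pw(9, 3)
= 9 * 9 * 9 * 9 * 9 * 9 * 9 * pw(9, 2)
= 9 * 9 * 9 * 9 * 9 * 9 * 9 * 9 * pw(9, 1)
= 9 * 9 * 9 * 9 * 9 * 9 * 9 * 9 * 9 * pw(9, 0)
= 9 * 9 * 9 * 9 * 9 * 9 * 9 * 9 * 9 * 1
= 387420489

387420489


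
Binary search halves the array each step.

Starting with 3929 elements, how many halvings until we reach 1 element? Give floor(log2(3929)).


3929 / 2 = 1964
1964 / 2 = 982
982 / 2 = 491
491 / 2 = 245
245 / 2 = 122
122 / 2 = 61
61 / 2 = 30
30 / 2 = 15
15 / 2 = 7
7 / 2 = 3
3 / 2 = 1
Reached 1 after 11 halvings

11


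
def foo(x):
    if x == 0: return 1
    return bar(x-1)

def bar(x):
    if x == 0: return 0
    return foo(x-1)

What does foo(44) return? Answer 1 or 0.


foo(44) = bar(43)
bar(43) = foo(42)
foo(42) = bar(41)
bar(41) = foo(40)
foo(40) = bar(39)
bar(39) = foo(38)
foo(38) = bar(37)
bar(37) = foo(36)
foo(36) = bar(35)
bar(35) = foo(34)
foo(34) = bar(33)
bar(33) = foo(32)
foo(32) = bar(31)
bar(31) = foo(30)
foo(30) = bar(29)
bar(29) = foo(28)
foo(28) = bar(27)
bar(27) = foo(26)
foo(26) = bar(25)
bar(25) = foo(24)
foo(24) = bar(23)
bar(23) = foo(22)
foo(22) = bar(21)
bar(21) = foo(20)
foo(20) = bar(19)
bar(19) = foo(18)
foo(18) = bar(17)
bar(17) = foo(16)
foo(16) = bar(15)
bar(15) = foo(14)
foo(14) = bar(13)
bar(13) = foo(12)
foo(12) = bar(11)
bar(11) = foo(10)
foo(10) = bar(9)
bar(9) = foo(8)
foo(8) = bar(7)
bar(7) = foo(6)
foo(6) = bar(5)
bar(5) = foo(4)
foo(4) = bar(3)
bar(3) = foo(2)
foo(2) = bar(1)
bar(1) = foo(0)
foo(0) = 1  (base case)
Result: 1

1


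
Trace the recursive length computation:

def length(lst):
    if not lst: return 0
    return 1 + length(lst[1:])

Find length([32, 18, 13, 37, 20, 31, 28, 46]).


length([32, 18, 13, 37, 20, 31, 28, 46]) = 1 + length([18, 13, 37, 20, 31, 28, 46])
length([18, 13, 37, 20, 31, 28, 46]) = 1 + length([13, 37, 20, 31, 28, 46])
length([13, 37, 20, 31, 28, 46]) = 1 + length([37, 20, 31, 28, 46])
length([37, 20, 31, 28, 46]) = 1 + length([20, 31, 28, 46])
length([20, 31, 28, 46]) = 1 + length([31, 28, 46])
length([31, 28, 46]) = 1 + length([28, 46])
length([28, 46]) = 1 + length([46])
length([46]) = 1 + length([])
length([]) = 0  (base case)
Unwinding: 1 + 1 + 1 + 1 + 1 + 1 + 1 + 1 + 0 = 8

8


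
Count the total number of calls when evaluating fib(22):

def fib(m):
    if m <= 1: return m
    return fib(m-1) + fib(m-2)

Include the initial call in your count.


Let C(n) = total calls for fib(n)
C(0) = 1, C(1) = 1
C(2) = 1 + C(1) + C(0) = 1 + 1 + 1 = 3
C(3) = 1 + C(2) + C(1) = 1 + 3 + 1 = 5
C(4) = 1 + C(3) + C(2) = 1 + 5 + 3 = 9
C(5) = 1 + C(4) + C(3) = 1 + 9 + 5 = 15
C(6) = 1 + C(5) + C(4) = 1 + 15 + 9 = 25
C(7) = 1 + C(6) + C(5) = 1 + 25 + 15 = 41
C(8) = 1 + C(7) + C(6) = 1 + 41 + 25 = 67
C(9) = 1 + C(8) + C(7) = 1 + 67 + 41 = 109
C(10) = 1 + C(9) + C(8) = 1 + 109 + 67 = 177
C(11) = 1 + C(10) + C(9) = 1 + 177 + 109 = 287
C(12) = 1 + C(11) + C(10) = 1 + 287 + 177 = 465
C(13) = 1 + C(12) + C(11) = 1 + 465 + 287 = 753
C(14) = 1 + C(13) + C(12) = 1 + 753 + 465 = 1219
C(15) = 1 + C(14) + C(13) = 1 + 1219 + 753 = 1973
C(16) = 1 + C(15) + C(14) = 1 + 1973 + 1219 = 3193
C(17) = 1 + C(16) + C(15) = 1 + 3193 + 1973 = 5167
C(18) = 1 + C(17) + C(16) = 1 + 5167 + 3193 = 8361
C(19) = 1 + C(18) + C(17) = 1 + 8361 + 5167 = 13529
C(20) = 1 + C(19) + C(18) = 1 + 13529 + 8361 = 21891
C(21) = 1 + C(20) + C(19) = 1 + 21891 + 13529 = 35421
C(22) = 1 + C(21) + C(20) = 1 + 35421 + 21891 = 57313

57313
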